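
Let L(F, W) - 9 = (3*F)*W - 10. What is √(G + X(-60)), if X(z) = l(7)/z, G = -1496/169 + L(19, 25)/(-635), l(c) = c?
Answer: I*√27503690865/49530 ≈ 3.3483*I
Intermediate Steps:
L(F, W) = -1 + 3*F*W (L(F, W) = 9 + ((3*F)*W - 10) = 9 + (3*F*W - 10) = 9 + (-10 + 3*F*W) = -1 + 3*F*W)
G = -1190616/107315 (G = -1496/169 + (-1 + 3*19*25)/(-635) = -1496*1/169 + (-1 + 1425)*(-1/635) = -1496/169 + 1424*(-1/635) = -1496/169 - 1424/635 = -1190616/107315 ≈ -11.095)
X(z) = 7/z
√(G + X(-60)) = √(-1190616/107315 + 7/(-60)) = √(-1190616/107315 + 7*(-1/60)) = √(-1190616/107315 - 7/60) = √(-14437633/1287780) = I*√27503690865/49530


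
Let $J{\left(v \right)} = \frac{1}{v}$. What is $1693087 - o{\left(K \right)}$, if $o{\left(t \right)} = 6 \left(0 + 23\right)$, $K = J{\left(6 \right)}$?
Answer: $1692949$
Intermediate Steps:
$K = \frac{1}{6} \approx 0.16667$
$o{\left(t \right)} = 138$ ($o{\left(t \right)} = 6 \cdot 23 = 138$)
$1693087 - o{\left(K \right)} = 1693087 - 138 = 1692949$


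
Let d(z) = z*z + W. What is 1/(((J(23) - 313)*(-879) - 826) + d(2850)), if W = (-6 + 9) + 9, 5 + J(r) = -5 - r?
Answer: 1/8425820 ≈ 1.1868e-7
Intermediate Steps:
J(r) = -10 - r (J(r) = -5 + (-5 - r) = -10 - r)
W = 12 (W = 3 + 9 = 12)
d(z) = 12 + z² (d(z) = z*z + 12 = z² + 12 = 12 + z²)
1/(((J(23) - 313)*(-879) - 826) + d(2850)) = 1/((((-10 - 1*23) - 313)*(-879) - 826) + (12 + 2850²)) = 1/((((-10 - 23) - 313)*(-879) - 826) + (12 + 8122500)) = 1/(((-33 - 313)*(-879) - 826) + 8122512) = 1/((-346*(-879) - 826) + 8122512) = 1/((304134 - 826) + 8122512) = 1/(303308 + 8122512) = 1/8425820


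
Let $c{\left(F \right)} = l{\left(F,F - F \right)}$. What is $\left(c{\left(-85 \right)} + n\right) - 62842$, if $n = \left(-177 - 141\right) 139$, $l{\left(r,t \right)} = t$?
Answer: $-107044$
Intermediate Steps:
$c{\left(F \right)} = 0$ ($c{\left(F \right)} = F - F = 0$)
$n = -44202$ ($n = \left(-318\right) 139 = -44202$)
$\left(c{\left(-85 \right)} + n\right) - 62842 = \left(0 - 44202\right) - 62842 = -44202 - 62842 = -107044$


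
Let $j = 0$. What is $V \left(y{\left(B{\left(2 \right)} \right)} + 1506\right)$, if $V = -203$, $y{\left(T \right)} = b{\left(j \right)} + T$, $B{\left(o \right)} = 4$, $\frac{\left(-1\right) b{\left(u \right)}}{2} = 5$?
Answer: $-304500$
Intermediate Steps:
$b{\left(u \right)} = -10$ ($b{\left(u \right)} = \left(-2\right) 5 = -10$)
$y{\left(T \right)} = -10 + T$
$V \left(y{\left(B{\left(2 \right)} \right)} + 1506\right) = - 203 \left(\left(-10 + 4\right) + 1506\right) = - 203 \left(-6 + 1506\right) = \left(-203\right) 1500 = -304500$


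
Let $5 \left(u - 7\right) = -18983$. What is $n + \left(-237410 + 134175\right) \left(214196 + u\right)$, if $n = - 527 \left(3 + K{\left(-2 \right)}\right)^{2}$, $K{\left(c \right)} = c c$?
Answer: $-21721330527$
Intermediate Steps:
$u = - \frac{18948}{5}$ ($u = 7 + \frac{1}{5} \left(-18983\right) = 7 - \frac{18983}{5} = - \frac{18948}{5} \approx -3789.6$)
$K{\left(c \right)} = c^{2}$
$n = -25823$ ($n = - 527 \left(3 + \left(-2\right)^{2}\right)^{2} = - 527 \left(3 + 4\right)^{2} = - 527 \cdot 7^{2} = \left(-527\right) 49 = -25823$)
$n + \left(-237410 + 134175\right) \left(214196 + u\right) = -25823 + \left(-237410 + 134175\right) \left(214196 - \frac{18948}{5}\right) = -25823 - 21721304704 = -21721330527$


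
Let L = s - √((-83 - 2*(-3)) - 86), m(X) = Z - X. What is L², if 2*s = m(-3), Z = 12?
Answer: (15 - 2*I*√163)²/4 ≈ -106.75 - 191.51*I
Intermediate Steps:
m(X) = 12 - X
s = 15/2 (s = (12 - 1*(-3))/2 = (12 + 3)/2 = (½)*15 = 15/2 ≈ 7.5000)
L = 15/2 - I*√163 (L = 15/2 - √((-83 - 2*(-3)) - 86) = 15/2 - √((-83 - 1*(-6)) - 86) = 15/2 - √((-83 + 6) - 86) = 15/2 - √(-77 - 86) = 15/2 - √(-163) = 15/2 - I*√163 ≈ 7.5 - 12.767*I)
L² = (15/2 - I*√163)²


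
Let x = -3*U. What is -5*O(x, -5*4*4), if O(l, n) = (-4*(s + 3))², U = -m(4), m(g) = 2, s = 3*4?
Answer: -18000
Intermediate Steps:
s = 12
U = -2 (U = -1*2 = -2)
x = 6 (x = -3*(-2) = 6)
O(l, n) = 3600 (O(l, n) = (-4*(12 + 3))² = (-4*15)² = (-60)² = 3600)
-5*O(x, -5*4*4) = -5*3600 = -18000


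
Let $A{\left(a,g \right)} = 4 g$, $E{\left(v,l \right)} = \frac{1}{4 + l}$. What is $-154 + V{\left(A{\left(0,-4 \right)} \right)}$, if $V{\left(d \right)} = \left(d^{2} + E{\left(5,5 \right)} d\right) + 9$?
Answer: $\frac{983}{9} \approx 109.22$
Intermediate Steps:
$V{\left(d \right)} = 9 + d^{2} + \frac{d}{9}$ ($V{\left(d \right)} = \left(d^{2} + \frac{d}{4 + 5}\right) + 9 = \left(d^{2} + \frac{d}{9}\right) + 9 = 9 + d^{2} + \frac{d}{9}$)
$-154 + V{\left(A{\left(0,-4 \right)} \right)} = -154 + \left(9 + \left(4 \left(-4\right)\right)^{2} + \frac{4 \left(-4\right)}{9}\right) = -154 + \left(9 + \left(-16\right)^{2} + \frac{1}{9} \left(-16\right)\right) = -154 + \left(9 + 256 - \frac{16}{9}\right) = -154 + \frac{2369}{9} = \frac{983}{9}$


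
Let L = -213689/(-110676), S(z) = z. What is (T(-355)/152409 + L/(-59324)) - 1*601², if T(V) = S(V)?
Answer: -120482005104040994779/333559442848272 ≈ -3.6120e+5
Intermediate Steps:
T(V) = V
L = 213689/110676 (L = -213689*(-1/110676) = 213689/110676 ≈ 1.9308)
(T(-355)/152409 + L/(-59324)) - 1*601² = (-355/152409 + (213689/110676)/(-59324)) - 1*601² = (-355*1/152409 + (213689/110676)*(-1/59324)) - 1*361201 = (-355/152409 - 213689/6565743024) - 361201 = -787802300107/333559442848272 - 361201 = -120482005104040994779/333559442848272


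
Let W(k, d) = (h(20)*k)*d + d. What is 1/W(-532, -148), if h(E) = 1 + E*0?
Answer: 1/78588 ≈ 1.2725e-5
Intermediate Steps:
h(E) = 1 (h(E) = 1 + 0 = 1)
W(k, d) = d + d*k (W(k, d) = (1*k)*d + d = k*d + d = d*k + d = d + d*k)
1/W(-532, -148) = 1/(-148*(1 - 532)) = 1/(-148*(-531)) = 1/78588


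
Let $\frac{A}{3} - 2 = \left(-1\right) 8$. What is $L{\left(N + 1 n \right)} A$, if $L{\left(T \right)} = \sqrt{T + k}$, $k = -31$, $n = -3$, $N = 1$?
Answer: $- 18 i \sqrt{33} \approx - 103.4 i$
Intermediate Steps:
$L{\left(T \right)} = \sqrt{-31 + T}$ ($L{\left(T \right)} = \sqrt{T - 31} = \sqrt{-31 + T}$)
$A = -18$ ($A = 6 + 3 \left(\left(-1\right) 8\right) = 6 + 3 \left(-8\right) = 6 - 24 = -18$)
$L{\left(N + 1 n \right)} A = \sqrt{-31 + \left(1 + 1 \left(-3\right)\right)} \left(-18\right) = \sqrt{-31 + \left(1 - 3\right)} \left(-18\right) = \sqrt{-31 - 2} \left(-18\right) = \sqrt{-33} \left(-18\right) = i \sqrt{33} \left(-18\right) = - 18 i \sqrt{33}$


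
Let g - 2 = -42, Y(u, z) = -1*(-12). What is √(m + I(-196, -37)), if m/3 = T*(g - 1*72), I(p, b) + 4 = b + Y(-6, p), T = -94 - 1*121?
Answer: √72211 ≈ 268.72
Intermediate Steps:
Y(u, z) = 12
g = -40 (g = 2 - 42 = -40)
T = -215 (T = -94 - 121 = -215)
I(p, b) = 8 + b (I(p, b) = -4 + (b + 12) = -4 + (12 + b) = 8 + b)
m = 72240 (m = 3*(-215*(-40 - 1*72)) = 3*(-215*(-40 - 72)) = 3*(-215*(-112)) = 3*24080 = 72240)
√(m + I(-196, -37)) = √(72240 + (8 - 37)) = √(72240 - 29) = √72211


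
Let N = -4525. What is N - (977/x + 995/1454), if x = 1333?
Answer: -8773020443/1938182 ≈ -4526.4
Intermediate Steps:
N - (977/x + 995/1454) = -4525 - (977/1333 + 995/1454) = -4525 - 1*2746893/1938182 = -4525 - 2746893/1938182 = -8773020443/1938182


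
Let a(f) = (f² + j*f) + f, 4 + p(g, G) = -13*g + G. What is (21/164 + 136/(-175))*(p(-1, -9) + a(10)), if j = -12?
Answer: 18629/2870 ≈ 6.4909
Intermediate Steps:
p(g, G) = -4 + G - 13*g (p(g, G) = -4 + (-13*g + G) = -4 + (G - 13*g) = -4 + G - 13*g)
a(f) = f² - 11*f (a(f) = (f² - 12*f) + f = f² - 11*f)
(21/164 + 136/(-175))*(p(-1, -9) + a(10)) = (21/164 + 136/(-175))*((-4 - 9 - 13*(-1)) + 10*(-11 + 10)) = (21*(1/164) + 136*(-1/175))*((-4 - 9 + 13) + 10*(-1)) = (21/164 - 136/175)*(0 - 10) = -18629/28700*(-10) = 18629/2870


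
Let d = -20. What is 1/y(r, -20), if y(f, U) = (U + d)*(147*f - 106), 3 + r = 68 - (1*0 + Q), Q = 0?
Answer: -1/377960 ≈ -2.6458e-6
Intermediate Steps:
r = 65 (r = -3 + (68 - (1*0 + 0)) = -3 + (68 - (0 + 0)) = -3 + (68 - 1*0) = -3 + (68 + 0) = -3 + 68 = 65)
y(f, U) = (-106 + 147*f)*(-20 + U) (y(f, U) = (U - 20)*(147*f - 106) = (-20 + U)*(-106 + 147*f) = (-106 + 147*f)*(-20 + U))
1/y(r, -20) = 1/(2120 - 2940*65 - 106*(-20) + 147*(-20)*65) = 1/(2120 - 191100 + 2120 - 191100) = 1/(-377960) = -1/377960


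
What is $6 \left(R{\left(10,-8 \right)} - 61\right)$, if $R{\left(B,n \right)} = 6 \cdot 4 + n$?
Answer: $-270$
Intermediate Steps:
$R{\left(B,n \right)} = 24 + n$
$6 \left(R{\left(10,-8 \right)} - 61\right) = 6 \left(\left(24 - 8\right) - 61\right) = 6 \left(16 - 61\right) = 6 \left(-45\right) = -270$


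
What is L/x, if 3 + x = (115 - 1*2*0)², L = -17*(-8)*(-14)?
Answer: -952/6611 ≈ -0.14400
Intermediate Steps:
L = -1904 (L = 136*(-14) = -1904)
x = 13222 (x = -3 + (115 - 1*2*0)² = -3 + (115 - 2*0)² = -3 + (115 + 0)² = -3 + 115² = -3 + 13225 = 13222)
L/x = -1904/13222 = -1904*1/13222 = -952/6611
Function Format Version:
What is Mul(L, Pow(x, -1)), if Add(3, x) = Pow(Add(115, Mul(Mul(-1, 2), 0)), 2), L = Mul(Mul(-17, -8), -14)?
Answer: Rational(-952, 6611) ≈ -0.14400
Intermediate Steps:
L = -1904 (L = Mul(136, -14) = -1904)
x = 13222 (x = Add(-3, Pow(Add(115, Mul(Mul(-1, 2), 0)), 2)) = Add(-3, Pow(Add(115, Mul(-2, 0)), 2)) = Add(-3, Pow(Add(115, 0), 2)) = Add(-3, Pow(115, 2)) = Add(-3, 13225) = 13222)
Mul(L, Pow(x, -1)) = Mul(-1904, Pow(13222, -1)) = Mul(-1904, Rational(1, 13222)) = Rational(-952, 6611)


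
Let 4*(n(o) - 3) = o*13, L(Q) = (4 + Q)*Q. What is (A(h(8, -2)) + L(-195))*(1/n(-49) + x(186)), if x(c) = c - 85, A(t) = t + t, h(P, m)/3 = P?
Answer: 2353971453/625 ≈ 3.7664e+6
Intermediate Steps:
h(P, m) = 3*P
A(t) = 2*t
L(Q) = Q*(4 + Q)
n(o) = 3 + 13*o/4 (n(o) = 3 + (o*13)/4 = 3 + (13*o)/4 = 3 + 13*o/4)
x(c) = -85 + c
(A(h(8, -2)) + L(-195))*(1/n(-49) + x(186)) = (2*(3*8) - 195*(4 - 195))*(1/(3 + (13/4)*(-49)) + (-85 + 186)) = (2*24 - 195*(-191))*(1/(3 - 637/4) + 101) = (48 + 37245)*(1/(-625/4) + 101) = 37293*(-4/625 + 101) = 37293*(63121/625) = 2353971453/625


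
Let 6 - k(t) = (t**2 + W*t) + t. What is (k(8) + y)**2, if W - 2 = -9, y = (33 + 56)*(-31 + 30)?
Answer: 9801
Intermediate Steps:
y = -89 (y = 89*(-1) = -89)
W = -7 (W = 2 - 9 = -7)
k(t) = 6 - t**2 + 6*t (k(t) = 6 - ((t**2 - 7*t) + t) = 6 - (t**2 - 6*t) = 6 + (-t**2 + 6*t) = 6 - t**2 + 6*t)
(k(8) + y)**2 = ((6 - 1*8**2 + 6*8) - 89)**2 = ((6 - 1*64 + 48) - 89)**2 = ((6 - 64 + 48) - 89)**2 = (-10 - 89)**2 = (-99)**2 = 9801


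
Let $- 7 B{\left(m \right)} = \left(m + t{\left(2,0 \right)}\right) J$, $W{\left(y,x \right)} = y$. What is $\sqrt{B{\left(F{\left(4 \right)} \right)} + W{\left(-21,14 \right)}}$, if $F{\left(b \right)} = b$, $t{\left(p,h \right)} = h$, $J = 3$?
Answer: $\frac{i \sqrt{1113}}{7} \approx 4.766 i$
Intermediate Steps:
$B{\left(m \right)} = - \frac{3 m}{7}$ ($B{\left(m \right)} = - \frac{\left(m + 0\right) 3}{7} = - \frac{m 3}{7} = - \frac{3 m}{7}$)
$\sqrt{B{\left(F{\left(4 \right)} \right)} + W{\left(-21,14 \right)}} = \sqrt{\left(- \frac{3}{7}\right) 4 - 21} = \sqrt{- \frac{12}{7} - 21} = \sqrt{- \frac{159}{7}} = \frac{i \sqrt{1113}}{7}$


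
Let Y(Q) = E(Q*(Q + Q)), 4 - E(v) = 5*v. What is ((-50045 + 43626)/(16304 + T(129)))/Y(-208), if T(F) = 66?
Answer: 6419/7082251320 ≈ 9.0635e-7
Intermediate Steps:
E(v) = 4 - 5*v
Y(Q) = 4 - 10*Q² (Y(Q) = 4 - 5*Q*(Q + Q) = 4 - 5*Q*2*Q = 4 - 10*Q²)
((-50045 + 43626)/(16304 + T(129)))/Y(-208) = ((-50045 + 43626)/(16304 + 66))/(4 - 10*(-208)²) = (-6419/16370)/(4 - 10*43264) = (-6419*1/16370)/(4 - 432640) = -6419/16370/(-432636) = -6419/16370*(-1/432636) = 6419/7082251320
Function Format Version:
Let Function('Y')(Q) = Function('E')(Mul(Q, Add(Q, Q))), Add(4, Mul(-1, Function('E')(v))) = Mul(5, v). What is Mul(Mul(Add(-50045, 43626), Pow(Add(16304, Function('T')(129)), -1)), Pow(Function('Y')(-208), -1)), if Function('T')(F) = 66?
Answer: Rational(6419, 7082251320) ≈ 9.0635e-7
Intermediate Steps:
Function('E')(v) = Add(4, Mul(-5, v)) (Function('E')(v) = Add(4, Mul(-1, Mul(5, v))) = Add(4, Mul(-5, v)))
Function('Y')(Q) = Add(4, Mul(-10, Pow(Q, 2))) (Function('Y')(Q) = Add(4, Mul(-5, Mul(Q, Add(Q, Q)))) = Add(4, Mul(-5, Mul(Q, Mul(2, Q)))) = Add(4, Mul(-5, Mul(2, Pow(Q, 2)))) = Add(4, Mul(-10, Pow(Q, 2))))
Mul(Mul(Add(-50045, 43626), Pow(Add(16304, Function('T')(129)), -1)), Pow(Function('Y')(-208), -1)) = Mul(Mul(Add(-50045, 43626), Pow(Add(16304, 66), -1)), Pow(Add(4, Mul(-10, Pow(-208, 2))), -1)) = Mul(Mul(-6419, Pow(16370, -1)), Pow(Add(4, Mul(-10, 43264)), -1)) = Mul(Mul(-6419, Rational(1, 16370)), Pow(Add(4, -432640), -1)) = Mul(Rational(-6419, 16370), Pow(-432636, -1)) = Mul(Rational(-6419, 16370), Rational(-1, 432636)) = Rational(6419, 7082251320)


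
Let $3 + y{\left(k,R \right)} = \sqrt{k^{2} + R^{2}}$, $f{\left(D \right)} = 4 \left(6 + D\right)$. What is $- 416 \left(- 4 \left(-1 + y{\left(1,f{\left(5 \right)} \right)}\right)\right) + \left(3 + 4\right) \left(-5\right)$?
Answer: $-6691 + 1664 \sqrt{1937} \approx 66544.0$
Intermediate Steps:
$f{\left(D \right)} = 24 + 4 D$
$y{\left(k,R \right)} = -3 + \sqrt{R^{2} + k^{2}}$ ($y{\left(k,R \right)} = -3 + \sqrt{k^{2} + R^{2}} = -3 + \sqrt{R^{2} + k^{2}}$)
$- 416 \left(- 4 \left(-1 + y{\left(1,f{\left(5 \right)} \right)}\right)\right) + \left(3 + 4\right) \left(-5\right) = - 416 \left(- 4 \left(-1 - \left(3 - \sqrt{\left(24 + 4 \cdot 5\right)^{2} + 1^{2}}\right)\right)\right) + \left(3 + 4\right) \left(-5\right) = - 416 \left(- 4 \left(-1 - \left(3 - \sqrt{\left(24 + 20\right)^{2} + 1}\right)\right)\right) + 7 \left(-5\right) = - 416 \left(- 4 \left(-1 - \left(3 - \sqrt{44^{2} + 1}\right)\right)\right) - 35 = - 416 \left(- 4 \left(-1 - \left(3 - \sqrt{1936 + 1}\right)\right)\right) - 35 = - 416 \left(- 4 \left(-1 - \left(3 - \sqrt{1937}\right)\right)\right) - 35 = - 416 \left(- 4 \left(-4 + \sqrt{1937}\right)\right) - 35 = - 416 \left(16 - 4 \sqrt{1937}\right) - 35 = \left(-6656 + 1664 \sqrt{1937}\right) - 35 = -6691 + 1664 \sqrt{1937}$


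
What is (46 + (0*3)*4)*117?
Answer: 5382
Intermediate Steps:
(46 + (0*3)*4)*117 = (46 + 0*4)*117 = (46 + 0)*117 = 46*117 = 5382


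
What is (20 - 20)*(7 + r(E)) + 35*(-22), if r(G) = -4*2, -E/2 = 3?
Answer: -770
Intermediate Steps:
E = -6 (E = -2*3 = -6)
r(G) = -8
(20 - 20)*(7 + r(E)) + 35*(-22) = (20 - 20)*(7 - 8) + 35*(-22) = 0*(-1) - 770 = 0 - 770 = -770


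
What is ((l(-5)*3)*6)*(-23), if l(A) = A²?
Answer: -10350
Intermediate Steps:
((l(-5)*3)*6)*(-23) = (((-5)²*3)*6)*(-23) = ((25*3)*6)*(-23) = (75*6)*(-23) = 450*(-23) = -10350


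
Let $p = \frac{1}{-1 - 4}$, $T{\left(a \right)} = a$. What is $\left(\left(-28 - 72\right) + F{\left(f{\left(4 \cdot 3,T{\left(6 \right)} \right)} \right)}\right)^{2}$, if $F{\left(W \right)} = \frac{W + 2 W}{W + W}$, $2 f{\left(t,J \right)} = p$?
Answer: $\frac{38809}{4} \approx 9702.3$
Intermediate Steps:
$p = - \frac{1}{5}$ ($p = \frac{1}{-5} = - \frac{1}{5} \approx -0.2$)
$f{\left(t,J \right)} = - \frac{1}{10}$ ($f{\left(t,J \right)} = \frac{1}{2} \left(- \frac{1}{5}\right) = - \frac{1}{10}$)
$F{\left(W \right)} = \frac{3}{2}$ ($F{\left(W \right)} = \frac{3 W}{2 W} = 3 W \frac{1}{2 W} = \frac{3}{2}$)
$\left(\left(-28 - 72\right) + F{\left(f{\left(4 \cdot 3,T{\left(6 \right)} \right)} \right)}\right)^{2} = \left(\left(-28 - 72\right) + \frac{3}{2}\right)^{2} = \left(-100 + \frac{3}{2}\right)^{2} = \left(- \frac{197}{2}\right)^{2} = \frac{38809}{4}$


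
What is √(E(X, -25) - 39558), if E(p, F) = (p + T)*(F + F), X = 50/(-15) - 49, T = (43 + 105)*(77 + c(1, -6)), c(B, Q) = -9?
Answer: 2*I*√1215318/3 ≈ 734.94*I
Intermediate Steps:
T = 10064 (T = (43 + 105)*(77 - 9) = 148*68 = 10064)
X = -157/3 (X = 50*(-1/15) - 49 = -10/3 - 49 = -157/3 ≈ -52.333)
E(p, F) = 2*F*(10064 + p) (E(p, F) = (p + 10064)*(F + F) = (10064 + p)*(2*F) = 2*F*(10064 + p))
√(E(X, -25) - 39558) = √(2*(-25)*(10064 - 157/3) - 39558) = √(2*(-25)*(30035/3) - 39558) = √(-1501750/3 - 39558) = √(-1620424/3) = 2*I*√1215318/3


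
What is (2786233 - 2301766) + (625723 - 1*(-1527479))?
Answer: 2637669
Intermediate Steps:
(2786233 - 2301766) + (625723 - 1*(-1527479)) = 484467 + (625723 + 1527479) = 484467 + 2153202 = 2637669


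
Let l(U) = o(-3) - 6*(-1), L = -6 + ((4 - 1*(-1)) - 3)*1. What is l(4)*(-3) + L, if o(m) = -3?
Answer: -13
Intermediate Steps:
L = -4 (L = -6 + ((4 + 1) - 3)*1 = -6 + (5 - 3)*1 = -6 + 2*1 = -6 + 2 = -4)
l(U) = 3 (l(U) = -3 - 6*(-1) = -3 - 1*(-6) = -3 + 6 = 3)
l(4)*(-3) + L = 3*(-3) - 4 = -9 - 4 = -13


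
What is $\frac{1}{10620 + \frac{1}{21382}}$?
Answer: $\frac{21382}{227076841} \approx 9.4162 \cdot 10^{-5}$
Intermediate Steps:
$\frac{1}{10620 + \frac{1}{21382}} = \frac{1}{\frac{227076841}{21382}} = \frac{21382}{227076841}$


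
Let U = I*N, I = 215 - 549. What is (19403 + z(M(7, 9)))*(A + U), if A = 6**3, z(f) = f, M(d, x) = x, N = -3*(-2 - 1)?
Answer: -54159480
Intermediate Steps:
N = 9 (N = -3*(-3) = 9)
I = -334
A = 216
U = -3006 (U = -334*9 = -3006)
(19403 + z(M(7, 9)))*(A + U) = (19403 + 9)*(216 - 3006) = 19412*(-2790) = -54159480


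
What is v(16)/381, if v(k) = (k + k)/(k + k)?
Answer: 1/381 ≈ 0.0026247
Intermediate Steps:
v(k) = 1 (v(k) = (2*k)/((2*k)) = (2*k)*(1/(2*k)) = 1)
v(16)/381 = 1/381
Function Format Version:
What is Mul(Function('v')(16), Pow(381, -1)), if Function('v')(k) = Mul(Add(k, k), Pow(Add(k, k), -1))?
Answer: Rational(1, 381) ≈ 0.0026247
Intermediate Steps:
Function('v')(k) = 1 (Function('v')(k) = Mul(Mul(2, k), Pow(Mul(2, k), -1)) = Mul(Mul(2, k), Mul(Rational(1, 2), Pow(k, -1))) = 1)
Mul(Function('v')(16), Pow(381, -1)) = Mul(1, Pow(381, -1)) = Mul(1, Rational(1, 381)) = Rational(1, 381)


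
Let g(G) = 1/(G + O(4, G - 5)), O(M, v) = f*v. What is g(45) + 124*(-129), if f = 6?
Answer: -4558859/285 ≈ -15996.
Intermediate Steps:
O(M, v) = 6*v
g(G) = 1/(-30 + 7*G) (g(G) = 1/(G + 6*(G - 5)) = 1/(G + 6*(-5 + G)) = 1/(G + (-30 + 6*G)) = 1/(-30 + 7*G))
g(45) + 124*(-129) = 1/(-30 + 7*45) + 124*(-129) = 1/(-30 + 315) - 15996 = 1/285 - 15996 = -4558859/285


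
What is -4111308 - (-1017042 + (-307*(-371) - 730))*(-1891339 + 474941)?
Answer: -1280250853558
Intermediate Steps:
-4111308 - (-1017042 + (-307*(-371) - 730))*(-1891339 + 474941) = -4111308 - (-1017042 + (113897 - 730))*(-1416398) = -4111308 - (-1017042 + 113167)*(-1416398) = -4111308 - (-903875)*(-1416398) = -4111308 - 1*1280246742250 = -4111308 - 1280246742250 = -1280250853558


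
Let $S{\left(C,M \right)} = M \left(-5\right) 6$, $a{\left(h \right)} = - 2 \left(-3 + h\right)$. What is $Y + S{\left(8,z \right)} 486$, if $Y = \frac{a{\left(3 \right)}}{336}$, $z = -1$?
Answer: $14580$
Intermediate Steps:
$a{\left(h \right)} = 6 - 2 h$
$S{\left(C,M \right)} = - 30 M$ ($S{\left(C,M \right)} = - 5 M 6 = - 30 M$)
$Y = 0$ ($Y = \frac{6 - 6}{336} = \left(6 - 6\right) \frac{1}{336} = 0 \cdot \frac{1}{336} = 0$)
$Y + S{\left(8,z \right)} 486 = 0 + \left(-30\right) \left(-1\right) 486 = 0 + 30 \cdot 486 = 0 + 14580 = 14580$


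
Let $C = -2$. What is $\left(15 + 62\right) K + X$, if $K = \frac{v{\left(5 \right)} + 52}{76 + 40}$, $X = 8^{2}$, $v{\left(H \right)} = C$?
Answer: $\frac{5637}{58} \approx 97.19$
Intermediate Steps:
$v{\left(H \right)} = -2$
$X = 64$
$K = \frac{25}{58}$ ($K = \frac{-2 + 52}{76 + 40} = \frac{50}{116} = 50 \cdot \frac{1}{116} = \frac{25}{58} \approx 0.43103$)
$\left(15 + 62\right) K + X = \left(15 + 62\right) \frac{25}{58} + 64 = 77 \cdot \frac{25}{58} + 64 = \frac{1925}{58} + 64 = \frac{5637}{58}$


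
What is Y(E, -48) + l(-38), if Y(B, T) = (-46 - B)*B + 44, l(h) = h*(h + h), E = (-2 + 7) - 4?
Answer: 2885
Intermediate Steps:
E = 1 (E = 5 - 4 = 1)
l(h) = 2*h² (l(h) = h*(2*h) = 2*h²)
Y(B, T) = 44 + B*(-46 - B) (Y(B, T) = B*(-46 - B) + 44 = 44 + B*(-46 - B))
Y(E, -48) + l(-38) = (44 - 1*1² - 46*1) + 2*(-38)² = (44 - 1*1 - 46) + 2*1444 = (44 - 1 - 46) + 2888 = -3 + 2888 = 2885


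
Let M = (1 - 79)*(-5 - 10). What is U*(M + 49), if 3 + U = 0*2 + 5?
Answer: 2438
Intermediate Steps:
M = 1170 (M = -78*(-15) = 1170)
U = 2 (U = -3 + (0*2 + 5) = -3 + (0 + 5) = -3 + 5 = 2)
U*(M + 49) = 2*(1170 + 49) = 2*1219 = 2438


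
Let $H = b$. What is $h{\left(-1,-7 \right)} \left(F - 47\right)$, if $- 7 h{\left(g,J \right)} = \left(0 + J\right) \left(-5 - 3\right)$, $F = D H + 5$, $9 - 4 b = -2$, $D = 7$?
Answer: $182$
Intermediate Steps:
$b = \frac{11}{4}$ ($b = \frac{9}{4} - - \frac{1}{2} = \frac{9}{4} + \frac{1}{2} = \frac{11}{4} \approx 2.75$)
$H = \frac{11}{4} \approx 2.75$
$F = \frac{97}{4}$ ($F = 7 \cdot \frac{11}{4} + 5 = \frac{77}{4} + 5 = \frac{97}{4} \approx 24.25$)
$h{\left(g,J \right)} = \frac{8 J}{7}$ ($h{\left(g,J \right)} = - \frac{\left(0 + J\right) \left(-5 - 3\right)}{7} = - \frac{J \left(-8\right)}{7} = - \frac{\left(-8\right) J}{7} = \frac{8 J}{7}$)
$h{\left(-1,-7 \right)} \left(F - 47\right) = \frac{8}{7} \left(-7\right) \left(\frac{97}{4} - 47\right) = \left(-8\right) \left(- \frac{91}{4}\right) = 182$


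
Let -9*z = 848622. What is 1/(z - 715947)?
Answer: -3/2430715 ≈ -1.2342e-6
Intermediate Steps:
z = -282874/3 (z = -⅑*848622 = -282874/3 ≈ -94291.)
1/(z - 715947) = 1/(-282874/3 - 715947) = 1/(-2430715/3) = -3/2430715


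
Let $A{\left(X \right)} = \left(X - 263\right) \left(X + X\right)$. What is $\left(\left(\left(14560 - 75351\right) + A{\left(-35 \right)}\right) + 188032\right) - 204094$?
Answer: $-55993$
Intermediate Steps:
$A{\left(X \right)} = 2 X \left(-263 + X\right)$ ($A{\left(X \right)} = \left(-263 + X\right) 2 X = 2 X \left(-263 + X\right)$)
$\left(\left(\left(14560 - 75351\right) + A{\left(-35 \right)}\right) + 188032\right) - 204094 = \left(\left(\left(14560 - 75351\right) + 2 \left(-35\right) \left(-263 - 35\right)\right) + 188032\right) - 204094 = \left(\left(-60791 + 2 \left(-35\right) \left(-298\right)\right) + 188032\right) - 204094 = \left(\left(-60791 + 20860\right) + 188032\right) - 204094 = \left(-39931 + 188032\right) - 204094 = 148101 - 204094 = -55993$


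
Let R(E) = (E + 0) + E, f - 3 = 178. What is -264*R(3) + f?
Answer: -1403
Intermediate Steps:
f = 181 (f = 3 + 178 = 181)
R(E) = 2*E (R(E) = E + E = 2*E)
-264*R(3) + f = -528*3 + 181 = -264*6 + 181 = -1584 + 181 = -1403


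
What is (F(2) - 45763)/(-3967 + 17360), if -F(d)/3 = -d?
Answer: -45757/13393 ≈ -3.4165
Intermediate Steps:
F(d) = 3*d (F(d) = -(-3)*d = 3*d)
(F(2) - 45763)/(-3967 + 17360) = (3*2 - 45763)/(-3967 + 17360) = (6 - 45763)/13393 = -45757*1/13393 = -45757/13393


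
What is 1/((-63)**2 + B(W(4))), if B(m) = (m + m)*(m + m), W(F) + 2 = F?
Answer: 1/3985 ≈ 0.00025094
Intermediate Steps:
W(F) = -2 + F
B(m) = 4*m**2 (B(m) = (2*m)*(2*m) = 4*m**2)
1/((-63)**2 + B(W(4))) = 1/((-63)**2 + 4*(-2 + 4)**2) = 1/(3969 + 4*2**2) = 1/(3969 + 4*4) = 1/(3969 + 16) = 1/3985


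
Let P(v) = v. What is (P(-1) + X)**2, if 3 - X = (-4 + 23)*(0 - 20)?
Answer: 145924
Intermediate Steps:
X = 383 (X = 3 - (-4 + 23)*(0 - 20) = 3 - 19*(-20) = 3 - 1*(-380) = 3 + 380 = 383)
(P(-1) + X)**2 = (-1 + 383)**2 = 382**2 = 145924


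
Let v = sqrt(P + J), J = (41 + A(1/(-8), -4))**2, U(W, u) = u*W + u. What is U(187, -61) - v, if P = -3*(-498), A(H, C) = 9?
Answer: -11468 - sqrt(3994) ≈ -11531.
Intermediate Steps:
P = 1494
U(W, u) = u + W*u (U(W, u) = W*u + u = u + W*u)
J = 2500 (J = (41 + 9)**2 = 50**2 = 2500)
v = sqrt(3994) (v = sqrt(1494 + 2500) = sqrt(3994) ≈ 63.198)
U(187, -61) - v = -61*(1 + 187) - sqrt(3994) = -61*188 - sqrt(3994) = -11468 - sqrt(3994)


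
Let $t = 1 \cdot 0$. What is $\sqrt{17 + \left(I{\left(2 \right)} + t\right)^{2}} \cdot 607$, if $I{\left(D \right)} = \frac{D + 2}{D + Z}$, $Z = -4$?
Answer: $607 \sqrt{21} \approx 2781.6$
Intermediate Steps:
$t = 0$
$I{\left(D \right)} = \frac{2 + D}{-4 + D}$ ($I{\left(D \right)} = \frac{D + 2}{D - 4} = \frac{2 + D}{-4 + D}$)
$\sqrt{17 + \left(I{\left(2 \right)} + t\right)^{2}} \cdot 607 = \sqrt{17 + \left(\frac{2 + 2}{-4 + 2} + 0\right)^{2}} \cdot 607 = \sqrt{17 + \left(\frac{1}{-2} \cdot 4 + 0\right)^{2}} \cdot 607 = \sqrt{17 + \left(\left(- \frac{1}{2}\right) 4 + 0\right)^{2}} \cdot 607 = \sqrt{17 + \left(-2 + 0\right)^{2}} \cdot 607 = \sqrt{17 + \left(-2\right)^{2}} \cdot 607 = \sqrt{17 + 4} \cdot 607 = \sqrt{21} \cdot 607 = 607 \sqrt{21}$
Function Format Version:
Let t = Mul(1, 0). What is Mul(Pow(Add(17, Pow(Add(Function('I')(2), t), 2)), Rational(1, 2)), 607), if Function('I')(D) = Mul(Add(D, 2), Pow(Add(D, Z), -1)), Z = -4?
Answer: Mul(607, Pow(21, Rational(1, 2))) ≈ 2781.6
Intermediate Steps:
t = 0
Function('I')(D) = Mul(Pow(Add(-4, D), -1), Add(2, D)) (Function('I')(D) = Mul(Add(D, 2), Pow(Add(D, -4), -1)) = Mul(Add(2, D), Pow(Add(-4, D), -1)) = Mul(Pow(Add(-4, D), -1), Add(2, D)))
Mul(Pow(Add(17, Pow(Add(Function('I')(2), t), 2)), Rational(1, 2)), 607) = Mul(Pow(Add(17, Pow(Add(Mul(Pow(Add(-4, 2), -1), Add(2, 2)), 0), 2)), Rational(1, 2)), 607) = Mul(Pow(Add(17, Pow(Add(Mul(Pow(-2, -1), 4), 0), 2)), Rational(1, 2)), 607) = Mul(Pow(Add(17, Pow(Add(Mul(Rational(-1, 2), 4), 0), 2)), Rational(1, 2)), 607) = Mul(Pow(Add(17, Pow(Add(-2, 0), 2)), Rational(1, 2)), 607) = Mul(Pow(Add(17, Pow(-2, 2)), Rational(1, 2)), 607) = Mul(Pow(Add(17, 4), Rational(1, 2)), 607) = Mul(Pow(21, Rational(1, 2)), 607) = Mul(607, Pow(21, Rational(1, 2)))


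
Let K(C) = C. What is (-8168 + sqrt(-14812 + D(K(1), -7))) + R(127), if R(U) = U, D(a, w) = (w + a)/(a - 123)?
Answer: -8041 + I*sqrt(55115269)/61 ≈ -8041.0 + 121.7*I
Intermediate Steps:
D(a, w) = (a + w)/(-123 + a)
(-8168 + sqrt(-14812 + D(K(1), -7))) + R(127) = (-8168 + sqrt(-14812 + (1 - 7)/(-123 + 1))) + 127 = (-8168 + sqrt(-14812 - 6/(-122))) + 127 = (-8168 + sqrt(-14812 - 1/122*(-6))) + 127 = (-8168 + sqrt(-14812 + 3/61)) + 127 = (-8168 + sqrt(-903529/61)) + 127 = (-8168 + I*sqrt(55115269)/61) + 127 = -8041 + I*sqrt(55115269)/61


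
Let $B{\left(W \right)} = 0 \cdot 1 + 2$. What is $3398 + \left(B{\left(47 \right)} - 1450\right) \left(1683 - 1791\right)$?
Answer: $159782$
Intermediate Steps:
$B{\left(W \right)} = 2$ ($B{\left(W \right)} = 0 + 2 = 2$)
$3398 + \left(B{\left(47 \right)} - 1450\right) \left(1683 - 1791\right) = 3398 + \left(2 - 1450\right) \left(1683 - 1791\right) = 3398 - -156384 = 3398 + 156384 = 159782$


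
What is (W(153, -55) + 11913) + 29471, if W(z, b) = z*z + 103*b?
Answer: 59128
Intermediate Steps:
W(z, b) = z**2 + 103*b
(W(153, -55) + 11913) + 29471 = ((153**2 + 103*(-55)) + 11913) + 29471 = ((23409 - 5665) + 11913) + 29471 = (17744 + 11913) + 29471 = 29657 + 29471 = 59128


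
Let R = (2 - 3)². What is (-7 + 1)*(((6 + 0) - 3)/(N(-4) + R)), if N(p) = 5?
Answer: -3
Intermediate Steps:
R = 1 (R = (-1)² = 1)
(-7 + 1)*(((6 + 0) - 3)/(N(-4) + R)) = (-7 + 1)*(((6 + 0) - 3)/(5 + 1)) = -6*(6 - 3)/6 = -18/6 = -6*½ = -3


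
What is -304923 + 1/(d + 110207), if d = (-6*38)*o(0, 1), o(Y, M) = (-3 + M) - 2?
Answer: -33882738836/111119 ≈ -3.0492e+5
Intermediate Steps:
o(Y, M) = -5 + M
d = 912 (d = (-6*38)*(-5 + 1) = -228*(-4) = 912)
-304923 + 1/(d + 110207) = -304923 + 1/(912 + 110207) = -304923 + 1/111119 = -33882738836/111119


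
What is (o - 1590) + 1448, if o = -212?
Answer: -354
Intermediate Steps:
(o - 1590) + 1448 = (-212 - 1590) + 1448 = -1802 + 1448 = -354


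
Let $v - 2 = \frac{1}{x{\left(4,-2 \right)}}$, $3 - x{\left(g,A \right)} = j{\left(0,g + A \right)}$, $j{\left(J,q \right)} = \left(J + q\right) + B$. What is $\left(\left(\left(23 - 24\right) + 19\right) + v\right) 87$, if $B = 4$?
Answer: $1711$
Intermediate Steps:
$j{\left(J,q \right)} = 4 + J + q$ ($j{\left(J,q \right)} = \left(J + q\right) + 4 = 4 + J + q$)
$x{\left(g,A \right)} = -1 - A - g$ ($x{\left(g,A \right)} = 3 - \left(4 + 0 + \left(g + A\right)\right) = 3 - \left(4 + 0 + \left(A + g\right)\right) = 3 - \left(4 + A + g\right) = -1 - A - g$)
$v = \frac{5}{3}$ ($v = 2 + \frac{1}{-1 - -2 - 4} = 2 + \frac{1}{-1 + 2 - 4} = 2 + \frac{1}{-3} = 2 - \frac{1}{3} = \frac{5}{3} \approx 1.6667$)
$\left(\left(\left(23 - 24\right) + 19\right) + v\right) 87 = \left(\left(\left(23 - 24\right) + 19\right) + \frac{5}{3}\right) 87 = \left(\left(-1 + 19\right) + \frac{5}{3}\right) 87 = \left(18 + \frac{5}{3}\right) 87 = \frac{59}{3} \cdot 87 = 1711$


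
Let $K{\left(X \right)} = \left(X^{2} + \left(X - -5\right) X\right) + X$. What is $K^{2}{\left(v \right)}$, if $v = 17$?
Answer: $462400$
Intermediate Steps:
$K{\left(X \right)} = X + X^{2} + X \left(5 + X\right)$ ($K{\left(X \right)} = \left(X^{2} + \left(X + 5\right) X\right) + X = \left(X^{2} + \left(5 + X\right) X\right) + X = \left(X^{2} + X \left(5 + X\right)\right) + X = X + X^{2} + X \left(5 + X\right)$)
$K^{2}{\left(v \right)} = \left(2 \cdot 17 \left(3 + 17\right)\right)^{2} = \left(2 \cdot 17 \cdot 20\right)^{2} = 680^{2} = 462400$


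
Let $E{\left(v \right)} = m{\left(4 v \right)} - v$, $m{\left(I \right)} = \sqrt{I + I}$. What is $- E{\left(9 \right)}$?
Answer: $9 - 6 \sqrt{2} \approx 0.51472$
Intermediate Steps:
$m{\left(I \right)} = \sqrt{2} \sqrt{I}$ ($m{\left(I \right)} = \sqrt{2 I} = \sqrt{2} \sqrt{I}$)
$E{\left(v \right)} = - v + 2 \sqrt{2} \sqrt{v}$ ($E{\left(v \right)} = \sqrt{2} \sqrt{4 v} - v = \sqrt{2} \cdot 2 \sqrt{v} - v = 2 \sqrt{2} \sqrt{v} - v = - v + 2 \sqrt{2} \sqrt{v}$)
$- E{\left(9 \right)} = - (\left(-1\right) 9 + 2 \sqrt{2} \sqrt{9}) = - (-9 + 2 \sqrt{2} \cdot 3) = - (-9 + 6 \sqrt{2}) = 9 - 6 \sqrt{2}$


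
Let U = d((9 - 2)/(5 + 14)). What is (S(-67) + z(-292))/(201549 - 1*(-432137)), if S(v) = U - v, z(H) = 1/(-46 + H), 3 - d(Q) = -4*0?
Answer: 23659/214185868 ≈ 0.00011046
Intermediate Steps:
d(Q) = 3 (d(Q) = 3 - (-4)*0 = 3 - 1*0 = 3 + 0 = 3)
U = 3
S(v) = 3 - v
(S(-67) + z(-292))/(201549 - 1*(-432137)) = ((3 - 1*(-67)) + 1/(-46 - 292))/(201549 - 1*(-432137)) = ((3 + 67) + 1/(-338))/(201549 + 432137) = (70 - 1/338)/633686 = (23659/338)*(1/633686) = 23659/214185868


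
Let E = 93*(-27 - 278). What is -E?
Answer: 28365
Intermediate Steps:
E = -28365 (E = 93*(-305) = -28365)
-E = -1*(-28365) = 28365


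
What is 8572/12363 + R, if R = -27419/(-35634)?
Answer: 214811915/146847714 ≈ 1.4628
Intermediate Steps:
R = 27419/35634 (R = -27419*(-1/35634) = 27419/35634 ≈ 0.76946)
8572/12363 + R = 8572/12363 + 27419/35634 = 214811915/146847714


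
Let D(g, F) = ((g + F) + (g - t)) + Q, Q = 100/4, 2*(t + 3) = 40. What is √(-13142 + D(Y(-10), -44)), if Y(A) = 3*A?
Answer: I*√13238 ≈ 115.06*I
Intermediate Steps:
t = 17 (t = -3 + (½)*40 = -3 + 20 = 17)
Q = 25 (Q = 100*(¼) = 25)
D(g, F) = 8 + F + 2*g (D(g, F) = ((g + F) + (g - 1*17)) + 25 = ((F + g) + (g - 17)) + 25 = ((F + g) + (-17 + g)) + 25 = (-17 + F + 2*g) + 25 = 8 + F + 2*g)
√(-13142 + D(Y(-10), -44)) = √(-13142 + (8 - 44 + 2*(3*(-10)))) = √(-13142 + (8 - 44 + 2*(-30))) = √(-13142 + (8 - 44 - 60)) = √(-13142 - 96) = √(-13238) = I*√13238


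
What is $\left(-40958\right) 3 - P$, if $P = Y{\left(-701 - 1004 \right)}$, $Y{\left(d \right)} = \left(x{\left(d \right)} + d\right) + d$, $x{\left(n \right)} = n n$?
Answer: $-3026489$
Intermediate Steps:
$x{\left(n \right)} = n^{2}$
$Y{\left(d \right)} = d^{2} + 2 d$ ($Y{\left(d \right)} = \left(d^{2} + d\right) + d = \left(d + d^{2}\right) + d = d^{2} + 2 d$)
$P = 2903615$ ($P = \left(-701 - 1004\right) \left(2 - 1705\right) = - 1705 \left(2 - 1705\right) = \left(-1705\right) \left(-1703\right) = 2903615$)
$\left(-40958\right) 3 - P = \left(-40958\right) 3 - 2903615 = -122874 - 2903615 = -3026489$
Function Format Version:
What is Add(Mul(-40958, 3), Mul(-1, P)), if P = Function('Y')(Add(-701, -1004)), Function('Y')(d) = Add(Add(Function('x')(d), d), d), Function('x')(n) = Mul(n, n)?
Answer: -3026489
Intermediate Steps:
Function('x')(n) = Pow(n, 2)
Function('Y')(d) = Add(Pow(d, 2), Mul(2, d)) (Function('Y')(d) = Add(Add(Pow(d, 2), d), d) = Add(Add(d, Pow(d, 2)), d) = Add(Pow(d, 2), Mul(2, d)))
P = 2903615 (P = Mul(Add(-701, -1004), Add(2, Add(-701, -1004))) = Mul(-1705, Add(2, -1705)) = Mul(-1705, -1703) = 2903615)
Add(Mul(-40958, 3), Mul(-1, P)) = Add(Mul(-40958, 3), Mul(-1, 2903615)) = Add(-122874, -2903615) = -3026489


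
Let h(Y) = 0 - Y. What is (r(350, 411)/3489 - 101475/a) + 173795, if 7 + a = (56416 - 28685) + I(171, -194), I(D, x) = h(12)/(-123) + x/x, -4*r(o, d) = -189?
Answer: 83547243608917/480733028 ≈ 1.7379e+5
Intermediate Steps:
h(Y) = -Y
r(o, d) = 189/4 (r(o, d) = -1/4*(-189) = 189/4)
I(D, x) = 45/41 (I(D, x) = -1*12/(-123) + x/x = -12*(-1/123) + 1 = 4/41 + 1 = 45/41)
a = 1136729/41 (a = -7 + ((56416 - 28685) + 45/41) = -7 + (27731 + 45/41) = -7 + 1137016/41 = 1136729/41 ≈ 27725.)
(r(350, 411)/3489 - 101475/a) + 173795 = ((189/4)/3489 - 101475/1136729/41) + 173795 = ((189/4)*(1/3489) - 101475*41/1136729) + 173795 = (63/4652 - 378225/103339) + 173795 = -1752992343/480733028 + 173795 = 83547243608917/480733028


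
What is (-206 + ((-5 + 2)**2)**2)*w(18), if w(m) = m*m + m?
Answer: -42750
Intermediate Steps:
w(m) = m + m**2 (w(m) = m**2 + m = m + m**2)
(-206 + ((-5 + 2)**2)**2)*w(18) = (-206 + ((-5 + 2)**2)**2)*(18*(1 + 18)) = (-206 + ((-3)**2)**2)*(18*19) = (-206 + 9**2)*342 = (-206 + 81)*342 = -125*342 = -42750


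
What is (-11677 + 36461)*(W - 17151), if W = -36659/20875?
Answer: -8874252822656/20875 ≈ -4.2511e+8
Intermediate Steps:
W = -36659/20875 (W = -36659*1/20875 = -36659/20875 ≈ -1.7561)
(-11677 + 36461)*(W - 17151) = (-11677 + 36461)*(-36659/20875 - 17151) = 24784*(-358063784/20875) = -8874252822656/20875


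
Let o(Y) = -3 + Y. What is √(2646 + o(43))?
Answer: √2686 ≈ 51.827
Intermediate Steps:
√(2646 + o(43)) = √(2646 + (-3 + 43)) = √(2646 + 40) = √2686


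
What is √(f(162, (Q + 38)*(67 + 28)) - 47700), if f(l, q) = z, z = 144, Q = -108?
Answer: 6*I*√1321 ≈ 218.07*I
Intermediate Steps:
f(l, q) = 144
√(f(162, (Q + 38)*(67 + 28)) - 47700) = √(144 - 47700) = √(-47556) = 6*I*√1321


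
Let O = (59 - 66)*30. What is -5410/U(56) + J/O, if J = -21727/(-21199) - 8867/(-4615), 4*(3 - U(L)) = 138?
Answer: 5292353766043/30817516275 ≈ 171.73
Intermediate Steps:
O = -210 (O = -7*30 = -210)
U(L) = -63/2 (U(L) = 3 - ¼*138 = 3 - 69/2 = -63/2)
J = 288241638/97833385 (J = -21727*(-1/21199) - 8867*(-1/4615) = 21727/21199 + 8867/4615 = 288241638/97833385 ≈ 2.9463)
-5410/U(56) + J/O = -5410/(-63/2) + (288241638/97833385)/(-210) = -5410*(-2/63) + (288241638/97833385)*(-1/210) = 10820/63 - 48040273/3424168475 = 5292353766043/30817516275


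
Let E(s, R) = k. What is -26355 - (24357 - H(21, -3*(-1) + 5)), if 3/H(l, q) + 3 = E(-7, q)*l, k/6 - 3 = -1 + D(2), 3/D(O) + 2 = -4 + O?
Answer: -5223334/103 ≈ -50712.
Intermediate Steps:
D(O) = 3/(-6 + O) (D(O) = 3/(-2 + (-4 + O)) = 3/(-6 + O))
k = 15/2 (k = 18 + 6*(-1 + 3/(-6 + 2)) = 18 + 6*(-1 + 3/(-4)) = 18 + 6*(-1 + 3*(-¼)) = 18 + 6*(-1 - ¾) = 18 + 6*(-7/4) = 18 - 21/2 = 15/2 ≈ 7.5000)
E(s, R) = 15/2
H(l, q) = 3/(-3 + 15*l/2)
-26355 - (24357 - H(21, -3*(-1) + 5)) = -26355 - (24357 - 2/(-2 + 5*21)) = -26355 - (24357 - 2/(-2 + 105)) = -26355 - (24357 - 2/103) = -26355 - 1*2508769/103 = -26355 - 2508769/103 = -5223334/103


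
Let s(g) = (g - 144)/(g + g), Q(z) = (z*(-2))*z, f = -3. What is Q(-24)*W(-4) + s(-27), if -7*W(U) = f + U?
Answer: -6893/6 ≈ -1148.8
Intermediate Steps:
Q(z) = -2*z**2 (Q(z) = (-2*z)*z = -2*z**2)
s(g) = (-144 + g)/(2*g) (s(g) = (-144 + g)/((2*g)) = (-144 + g)*(1/(2*g)) = (-144 + g)/(2*g))
W(U) = 3/7 - U/7 (W(U) = -(-3 + U)/7 = 3/7 - U/7)
Q(-24)*W(-4) + s(-27) = (-2*(-24)**2)*(3/7 - 1/7*(-4)) + (1/2)*(-144 - 27)/(-27) = (-2*576)*(3/7 + 4/7) + (1/2)*(-1/27)*(-171) = -1152*1 + 19/6 = -1152 + 19/6 = -6893/6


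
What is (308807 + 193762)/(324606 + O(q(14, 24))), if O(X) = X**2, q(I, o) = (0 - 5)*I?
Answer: 502569/329506 ≈ 1.5252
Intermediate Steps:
q(I, o) = -5*I
(308807 + 193762)/(324606 + O(q(14, 24))) = (308807 + 193762)/(324606 + (-5*14)**2) = 502569/(324606 + (-70)**2) = 502569/(324606 + 4900) = 502569/329506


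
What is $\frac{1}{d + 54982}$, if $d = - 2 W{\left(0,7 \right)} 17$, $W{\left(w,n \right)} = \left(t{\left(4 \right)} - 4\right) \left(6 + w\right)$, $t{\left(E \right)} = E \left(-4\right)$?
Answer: $\frac{1}{59062} \approx 1.6931 \cdot 10^{-5}$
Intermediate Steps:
$t{\left(E \right)} = - 4 E$
$W{\left(w,n \right)} = -120 - 20 w$ ($W{\left(w,n \right)} = \left(\left(-4\right) 4 - 4\right) \left(6 + w\right) = \left(-16 - 4\right) \left(6 + w\right) = - 20 \left(6 + w\right) = -120 - 20 w$)
$d = 4080$ ($d = - 2 \left(-120 - 0\right) 17 = - 2 \left(-120 + 0\right) 17 = \left(-2\right) \left(-120\right) 17 = 240 \cdot 17 = 4080$)
$\frac{1}{d + 54982} = \frac{1}{4080 + 54982} = \frac{1}{59062}$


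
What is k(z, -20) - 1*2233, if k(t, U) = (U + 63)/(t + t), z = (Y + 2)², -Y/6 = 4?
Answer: -2161501/968 ≈ -2233.0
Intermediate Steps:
Y = -24 (Y = -6*4 = -24)
z = 484 (z = (-24 + 2)² = (-22)² = 484)
k(t, U) = (63 + U)/(2*t) (k(t, U) = (63 + U)/((2*t)) = (63 + U)*(1/(2*t)) = (63 + U)/(2*t))
k(z, -20) - 1*2233 = (½)*(63 - 20)/484 - 1*2233 = (½)*(1/484)*43 - 2233 = 43/968 - 2233 = -2161501/968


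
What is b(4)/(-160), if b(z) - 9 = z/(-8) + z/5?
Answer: -93/1600 ≈ -0.058125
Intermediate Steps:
b(z) = 9 + 3*z/40 (b(z) = 9 + (z/(-8) + z/5) = 9 + (z*(-1/8) + z*(1/5)) = 9 + (-z/8 + z/5) = 9 + 3*z/40)
b(4)/(-160) = (9 + (3/40)*4)/(-160) = (9 + 3/10)*(-1/160) = (93/10)*(-1/160) = -93/1600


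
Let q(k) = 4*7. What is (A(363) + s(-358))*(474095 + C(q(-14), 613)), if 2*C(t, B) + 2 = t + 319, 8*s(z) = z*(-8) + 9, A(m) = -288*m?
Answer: -790584003265/16 ≈ -4.9412e+10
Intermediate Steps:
q(k) = 28
s(z) = 9/8 - z (s(z) = (z*(-8) + 9)/8 = (-8*z + 9)/8 = (9 - 8*z)/8 = 9/8 - z)
C(t, B) = 317/2 + t/2 (C(t, B) = -1 + (t + 319)/2 = -1 + (319 + t)/2 = -1 + (319/2 + t/2) = 317/2 + t/2)
(A(363) + s(-358))*(474095 + C(q(-14), 613)) = (-288*363 + (9/8 - 1*(-358)))*(474095 + (317/2 + (1/2)*28)) = (-104544 + (9/8 + 358))*(474095 + (317/2 + 14)) = (-104544 + 2873/8)*(474095 + 345/2) = -833479/8*948535/2 = -790584003265/16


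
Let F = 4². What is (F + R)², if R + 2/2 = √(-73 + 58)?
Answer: (15 + I*√15)² ≈ 210.0 + 116.19*I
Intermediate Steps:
F = 16
R = -1 + I*√15 (R = -1 + √(-73 + 58) = -1 + √(-15) = -1 + I*√15 ≈ -1.0 + 3.873*I)
(F + R)² = (16 + (-1 + I*√15))² = (15 + I*√15)²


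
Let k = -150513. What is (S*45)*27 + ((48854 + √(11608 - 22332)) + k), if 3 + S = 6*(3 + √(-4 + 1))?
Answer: -83434 + 2*I*√2681 + 7290*I*√3 ≈ -83434.0 + 12730.0*I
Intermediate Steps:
S = 15 + 6*I*√3 (S = -3 + 6*(3 + √(-4 + 1)) = -3 + 6*(3 + √(-3)) = -3 + 6*(3 + I*√3) = -3 + (18 + 6*I*√3) = 15 + 6*I*√3 ≈ 15.0 + 10.392*I)
(S*45)*27 + ((48854 + √(11608 - 22332)) + k) = ((15 + 6*I*√3)*45)*27 + ((48854 + √(11608 - 22332)) - 150513) = (675 + 270*I*√3)*27 + ((48854 + √(-10724)) - 150513) = (18225 + 7290*I*√3) + ((48854 + 2*I*√2681) - 150513) = (18225 + 7290*I*√3) + (-101659 + 2*I*√2681) = -83434 + 2*I*√2681 + 7290*I*√3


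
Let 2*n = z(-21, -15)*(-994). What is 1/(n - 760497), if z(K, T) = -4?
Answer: -1/758509 ≈ -1.3184e-6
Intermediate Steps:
n = 1988 (n = (-4*(-994))/2 = (1/2)*3976 = 1988)
1/(n - 760497) = 1/(1988 - 760497) = 1/(-758509) = -1/758509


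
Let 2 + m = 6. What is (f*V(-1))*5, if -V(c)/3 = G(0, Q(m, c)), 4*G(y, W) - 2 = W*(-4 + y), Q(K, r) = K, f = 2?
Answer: 105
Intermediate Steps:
m = 4 (m = -2 + 6 = 4)
G(y, W) = 1/2 + W*(-4 + y)/4 (G(y, W) = 1/2 + (W*(-4 + y))/4 = 1/2 + W*(-4 + y)/4)
V(c) = 21/2 (V(c) = -3*(1/2 - 1*4 + (1/4)*4*0) = -3*(1/2 - 4 + 0) = -3*(-7/2) = 21/2)
(f*V(-1))*5 = (2*(21/2))*5 = 21*5 = 105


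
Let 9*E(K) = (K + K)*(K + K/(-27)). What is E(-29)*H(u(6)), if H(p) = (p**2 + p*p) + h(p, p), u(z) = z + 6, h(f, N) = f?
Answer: 4373200/81 ≈ 53990.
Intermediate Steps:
u(z) = 6 + z
H(p) = p + 2*p**2 (H(p) = (p**2 + p*p) + p = (p**2 + p**2) + p = 2*p**2 + p = p + 2*p**2)
E(K) = 52*K**2/243 (E(K) = ((K + K)*(K + K/(-27)))/9 = ((2*K)*(K + K*(-1/27)))/9 = ((2*K)*(K - K/27))/9 = ((2*K)*(26*K/27))/9 = (52*K**2/27)/9 = 52*K**2/243)
E(-29)*H(u(6)) = ((52/243)*(-29)**2)*((6 + 6)*(1 + 2*(6 + 6))) = ((52/243)*841)*(12*(1 + 2*12)) = 43732*(12*(1 + 24))/243 = 43732*(12*25)/243 = (43732/243)*300 = 4373200/81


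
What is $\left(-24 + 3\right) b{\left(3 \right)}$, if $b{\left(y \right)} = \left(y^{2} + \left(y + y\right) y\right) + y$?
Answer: $-630$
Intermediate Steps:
$b{\left(y \right)} = y + 3 y^{2}$ ($b{\left(y \right)} = \left(y^{2} + 2 y y\right) + y = \left(y^{2} + 2 y^{2}\right) + y = 3 y^{2} + y = y + 3 y^{2}$)
$\left(-24 + 3\right) b{\left(3 \right)} = \left(-24 + 3\right) 3 \left(1 + 3 \cdot 3\right) = - 21 \cdot 3 \left(1 + 9\right) = - 21 \cdot 3 \cdot 10 = \left(-21\right) 30 = -630$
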